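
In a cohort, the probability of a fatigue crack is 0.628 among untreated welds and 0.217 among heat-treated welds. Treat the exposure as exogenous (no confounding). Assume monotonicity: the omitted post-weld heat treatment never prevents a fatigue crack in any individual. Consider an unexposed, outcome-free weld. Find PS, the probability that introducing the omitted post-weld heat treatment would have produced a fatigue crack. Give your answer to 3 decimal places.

Let p₁ = 0.628, p₀ = 0.217.
Under exogeneity and monotonicity, PS = (p₁ − p₀) / (1 − p₀).
PS = (0.628 − 0.217) / (1 − 0.217) = 0.411 / 0.783 ≈ 0.5249

PS ≈ 0.525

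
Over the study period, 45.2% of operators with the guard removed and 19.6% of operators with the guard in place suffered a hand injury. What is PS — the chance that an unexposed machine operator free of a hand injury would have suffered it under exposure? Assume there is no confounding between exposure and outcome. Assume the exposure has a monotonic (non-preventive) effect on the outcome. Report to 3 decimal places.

p₁ = 0.452, p₀ = 0.196.
Under exogeneity and monotonicity, PS = (p₁ − p₀) / (1 − p₀).
PS = (0.452 − 0.196) / (1 − 0.196) = 0.256 / 0.804 ≈ 0.3184

PS ≈ 0.318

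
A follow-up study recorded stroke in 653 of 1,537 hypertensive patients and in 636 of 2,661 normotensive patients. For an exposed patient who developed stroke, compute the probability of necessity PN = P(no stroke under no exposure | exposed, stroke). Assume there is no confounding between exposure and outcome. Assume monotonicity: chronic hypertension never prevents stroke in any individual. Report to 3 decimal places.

p₁ = P(outcome | exposed) = 653/1537 = 0.42485
p₀ = P(outcome | unexposed) = 636/2661 = 0.23901
Under exogeneity and monotonicity, PN = (p₁ − p₀) / p₁.
PN = (0.42485 − 0.23901) / 0.42485 = 0.18585 / 0.42485 ≈ 0.4374

PN ≈ 0.437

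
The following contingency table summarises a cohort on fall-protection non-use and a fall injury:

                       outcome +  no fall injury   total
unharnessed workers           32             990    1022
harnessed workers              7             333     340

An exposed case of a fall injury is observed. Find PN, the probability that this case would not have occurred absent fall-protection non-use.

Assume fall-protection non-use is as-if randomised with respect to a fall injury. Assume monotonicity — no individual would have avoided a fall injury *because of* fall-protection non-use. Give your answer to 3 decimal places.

PN ≈ 0.342

p₁ = P(outcome | exposed) = 32/1022 = 0.031311
p₀ = P(outcome | unexposed) = 7/340 = 0.020588
Under exogeneity and monotonicity, PN = (p₁ − p₀)/p₁.
PN = (0.031311 − 0.020588) / 0.031311 ≈ 0.3425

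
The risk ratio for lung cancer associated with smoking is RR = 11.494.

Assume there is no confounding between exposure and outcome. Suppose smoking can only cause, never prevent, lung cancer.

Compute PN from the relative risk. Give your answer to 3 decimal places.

Under exogeneity and monotonicity, PN = (RR − 1) / RR = 1 − 1/RR.
PN = (11.494 − 1) / 11.494 = 10.49 / 11.494 ≈ 0.9130

PN ≈ 0.913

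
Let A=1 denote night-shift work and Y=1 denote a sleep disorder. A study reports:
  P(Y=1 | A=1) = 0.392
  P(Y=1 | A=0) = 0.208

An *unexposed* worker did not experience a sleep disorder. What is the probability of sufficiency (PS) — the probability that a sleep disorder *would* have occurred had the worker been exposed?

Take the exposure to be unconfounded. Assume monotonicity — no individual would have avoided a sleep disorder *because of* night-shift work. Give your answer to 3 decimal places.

PS ≈ 0.232

Let p₁ = 0.392, p₀ = 0.208.
Under exogeneity and monotonicity, PS = (p₁ − p₀) / (1 − p₀).
PS = (0.392 − 0.208) / (1 − 0.208) = 0.184 / 0.792 ≈ 0.2323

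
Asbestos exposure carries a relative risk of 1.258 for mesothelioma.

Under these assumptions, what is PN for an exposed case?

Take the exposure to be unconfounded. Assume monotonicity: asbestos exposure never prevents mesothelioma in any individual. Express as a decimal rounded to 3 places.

PN ≈ 0.205

Under exogeneity and monotonicity, PN = (RR − 1) / RR = 1 − 1/RR.
PN = (1.258 − 1) / 1.258 = 0.258 / 1.258 ≈ 0.2051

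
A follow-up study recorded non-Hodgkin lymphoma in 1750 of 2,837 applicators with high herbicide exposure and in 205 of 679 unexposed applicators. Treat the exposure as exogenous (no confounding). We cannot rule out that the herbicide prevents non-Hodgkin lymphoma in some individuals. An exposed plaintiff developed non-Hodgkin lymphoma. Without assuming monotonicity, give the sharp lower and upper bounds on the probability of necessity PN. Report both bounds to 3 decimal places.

p₁ = P(outcome | exposed) = 1750/2837 = 0.61685
p₀ = P(outcome | unexposed) = 205/679 = 0.30191
Under exogeneity alone the bounds on PN are max{0,(p₁−p₀)/p₁} ≤ PN ≤ min{1,(1−p₀)/p₁}.
  lower = (p₁ − p₀)/p₁ = 0.31493 / 0.61685 ≈ 0.5106
  upper = min{1, (1 − p₀)/p₁} = 0.69809 / 0.61685 ≈ 1.1317 → capped at 1

0.511 ≤ PN ≤ 1.000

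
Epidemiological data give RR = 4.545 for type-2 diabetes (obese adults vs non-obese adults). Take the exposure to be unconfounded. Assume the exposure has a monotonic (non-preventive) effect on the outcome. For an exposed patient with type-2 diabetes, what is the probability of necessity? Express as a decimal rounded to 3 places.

Under exogeneity and monotonicity, PN = (RR − 1) / RR = 1 − 1/RR.
PN = (4.545 − 1) / 4.545 = 3.545 / 4.545 ≈ 0.7800

PN ≈ 0.780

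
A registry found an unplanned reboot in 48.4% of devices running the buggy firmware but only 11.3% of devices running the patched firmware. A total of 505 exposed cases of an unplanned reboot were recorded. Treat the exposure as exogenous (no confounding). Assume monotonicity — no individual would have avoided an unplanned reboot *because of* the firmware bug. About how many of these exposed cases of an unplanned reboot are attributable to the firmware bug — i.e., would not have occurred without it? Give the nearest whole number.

about 387 cases

p₁ = 0.484, p₀ = 0.113.
PN = (p₁ − p₀)/p₁ = (0.484 − 0.113) / 0.484 ≈ 0.76653.
Attributable cases ≈ PN × (exposed cases) = 0.76653 × 505 ≈ 387.10.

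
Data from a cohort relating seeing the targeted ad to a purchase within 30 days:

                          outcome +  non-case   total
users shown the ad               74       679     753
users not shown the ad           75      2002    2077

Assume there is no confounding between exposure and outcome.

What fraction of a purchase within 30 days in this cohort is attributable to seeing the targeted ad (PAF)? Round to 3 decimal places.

p₁ = P(outcome | exposed) = 74/753 = 0.098274
p₀ = P(outcome | unexposed) = 75/2077 = 0.03611
Exposure prevalence π = 753/2830 = 0.26608; overall risk P(Y=1) = 0.05265.
Under exogeneity, PAF = [P(Y=1) − p₀]/P(Y=1).
PAF = (0.05265 − 0.03611) / 0.05265 ≈ 0.3142

PAF ≈ 0.314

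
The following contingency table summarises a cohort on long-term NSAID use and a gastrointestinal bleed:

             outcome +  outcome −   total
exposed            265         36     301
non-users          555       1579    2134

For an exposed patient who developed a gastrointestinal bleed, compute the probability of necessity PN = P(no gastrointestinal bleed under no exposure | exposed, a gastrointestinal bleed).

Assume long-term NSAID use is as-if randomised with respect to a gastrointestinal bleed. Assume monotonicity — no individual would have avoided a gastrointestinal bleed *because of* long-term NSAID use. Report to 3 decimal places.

p₁ = P(outcome | exposed) = 265/301 = 0.8804
p₀ = P(outcome | unexposed) = 555/2134 = 0.26007
Under exogeneity and monotonicity, PN = (p₁ − p₀) / p₁.
PN = (0.8804 − 0.26007) / 0.8804 = 0.62032 / 0.8804 ≈ 0.7046

PN ≈ 0.705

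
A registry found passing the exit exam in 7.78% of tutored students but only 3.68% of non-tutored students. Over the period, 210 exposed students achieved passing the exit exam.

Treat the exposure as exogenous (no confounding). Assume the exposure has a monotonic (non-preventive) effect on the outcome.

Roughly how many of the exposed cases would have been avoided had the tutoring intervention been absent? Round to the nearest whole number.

about 111 cases

p₁ = 0.0778, p₀ = 0.0368.
PN = (p₁ − p₀)/p₁ = (0.0778 − 0.0368) / 0.0778 ≈ 0.52699.
Attributable cases ≈ PN × (exposed cases) = 0.52699 × 210 ≈ 110.67.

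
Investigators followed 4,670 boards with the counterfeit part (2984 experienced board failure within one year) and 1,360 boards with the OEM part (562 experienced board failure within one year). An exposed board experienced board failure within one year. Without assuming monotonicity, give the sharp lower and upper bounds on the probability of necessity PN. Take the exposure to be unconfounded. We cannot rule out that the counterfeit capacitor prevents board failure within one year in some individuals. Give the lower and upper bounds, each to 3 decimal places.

p₁ = P(outcome | exposed) = 2984/4670 = 0.63897
p₀ = P(outcome | unexposed) = 562/1360 = 0.41324
Under exogeneity alone the bounds on PN are max{0,(p₁−p₀)/p₁} ≤ PN ≤ min{1,(1−p₀)/p₁}.
  lower = (p₁ − p₀)/p₁ = 0.22574 / 0.63897 ≈ 0.3533
  upper = min{1, (1 − p₀)/p₁} = 0.58676 / 0.63897 ≈ 0.9183

0.353 ≤ PN ≤ 0.918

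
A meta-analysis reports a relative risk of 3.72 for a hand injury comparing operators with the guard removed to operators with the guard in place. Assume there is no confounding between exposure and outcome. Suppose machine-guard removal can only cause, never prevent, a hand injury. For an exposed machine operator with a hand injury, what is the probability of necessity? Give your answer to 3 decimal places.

PN ≈ 0.731

Under exogeneity and monotonicity, PN = (RR − 1) / RR = 1 − 1/RR.
PN = (3.72 − 1) / 3.72 = 2.72 / 3.72 ≈ 0.7312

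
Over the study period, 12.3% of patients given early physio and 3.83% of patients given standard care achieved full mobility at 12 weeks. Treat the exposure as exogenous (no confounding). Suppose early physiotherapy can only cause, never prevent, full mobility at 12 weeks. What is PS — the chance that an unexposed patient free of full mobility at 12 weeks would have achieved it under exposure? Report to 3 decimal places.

p₁ = 0.123, p₀ = 0.0383.
Under exogeneity and monotonicity, PS = (p₁ − p₀) / (1 − p₀).
PS = (0.123 − 0.0383) / (1 − 0.0383) = 0.0847 / 0.9617 ≈ 0.0881

PS ≈ 0.088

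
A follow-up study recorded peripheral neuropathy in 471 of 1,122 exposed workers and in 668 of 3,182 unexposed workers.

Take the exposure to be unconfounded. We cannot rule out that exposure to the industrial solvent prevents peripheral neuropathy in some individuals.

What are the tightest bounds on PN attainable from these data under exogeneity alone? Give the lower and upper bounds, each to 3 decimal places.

0.500 ≤ PN ≤ 1.000

p₁ = P(outcome | exposed) = 471/1122 = 0.41979
p₀ = P(outcome | unexposed) = 668/3182 = 0.20993
Under exogeneity alone the bounds on PN are max{0,(p₁−p₀)/p₁} ≤ PN ≤ min{1,(1−p₀)/p₁}.
  lower = (p₁ − p₀)/p₁ = 0.20986 / 0.41979 ≈ 0.4999
  upper = min{1, (1 − p₀)/p₁} = 0.79007 / 0.41979 ≈ 1.8821 → capped at 1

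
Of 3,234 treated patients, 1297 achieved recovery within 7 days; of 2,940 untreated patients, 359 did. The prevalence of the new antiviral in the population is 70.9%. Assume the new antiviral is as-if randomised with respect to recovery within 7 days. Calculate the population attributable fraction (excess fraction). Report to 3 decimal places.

PAF ≈ 0.618

p₁ = P(outcome | exposed) = 1297/3234 = 0.40105
p₀ = P(outcome | unexposed) = 359/2940 = 0.12211
Overall risk P(Y=1) = π·p₁ + (1−π)·p₀ = 0.709×0.40105 + 0.291×0.12211 = 0.31988.
Under exogeneity, PAF = [P(Y=1) − p₀] / P(Y=1).
PAF = (0.31988 − 0.12211) / 0.31988 ≈ 0.6183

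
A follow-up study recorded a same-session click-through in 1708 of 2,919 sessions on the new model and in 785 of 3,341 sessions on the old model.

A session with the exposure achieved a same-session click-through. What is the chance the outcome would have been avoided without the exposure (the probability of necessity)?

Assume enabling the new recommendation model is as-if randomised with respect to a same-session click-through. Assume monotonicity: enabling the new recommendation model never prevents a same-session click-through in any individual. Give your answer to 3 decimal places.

p₁ = P(outcome | exposed) = 1708/2919 = 0.58513
p₀ = P(outcome | unexposed) = 785/3341 = 0.23496
Under exogeneity and monotonicity, PN = (p₁ − p₀) / p₁.
PN = (0.58513 − 0.23496) / 0.58513 = 0.35017 / 0.58513 ≈ 0.5985

PN ≈ 0.598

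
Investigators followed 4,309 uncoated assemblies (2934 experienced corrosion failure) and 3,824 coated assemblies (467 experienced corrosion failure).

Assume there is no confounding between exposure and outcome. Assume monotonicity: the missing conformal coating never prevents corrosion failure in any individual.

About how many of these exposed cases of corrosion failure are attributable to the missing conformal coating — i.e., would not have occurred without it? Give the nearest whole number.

about 2408 cases

p₁ = P(outcome | exposed) = 2934/4309 = 0.6809
p₀ = P(outcome | unexposed) = 467/3824 = 0.12212
PN = (p₁ − p₀)/p₁ = (0.6809 − 0.12212) / 0.6809 ≈ 0.82064.
Attributable cases ≈ PN × (exposed cases) = 0.82064 × 2934 ≈ 2407.77.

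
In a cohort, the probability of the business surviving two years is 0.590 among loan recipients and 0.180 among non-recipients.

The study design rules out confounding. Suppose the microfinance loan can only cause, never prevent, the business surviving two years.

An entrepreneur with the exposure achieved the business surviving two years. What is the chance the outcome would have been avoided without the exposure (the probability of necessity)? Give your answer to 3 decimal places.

PN ≈ 0.695

Let p₁ = 0.59, p₀ = 0.18.
Under exogeneity and monotonicity, PN = (p₁ − p₀) / p₁.
PN = (0.59 − 0.18) / 0.59 = 0.41 / 0.59 ≈ 0.6949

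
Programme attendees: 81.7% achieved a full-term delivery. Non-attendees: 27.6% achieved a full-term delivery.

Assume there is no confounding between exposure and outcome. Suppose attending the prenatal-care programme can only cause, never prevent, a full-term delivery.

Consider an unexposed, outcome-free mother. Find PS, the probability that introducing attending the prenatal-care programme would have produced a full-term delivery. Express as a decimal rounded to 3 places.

PS ≈ 0.747

p₁ = 0.817, p₀ = 0.276.
Under exogeneity and monotonicity, PS = (p₁ − p₀) / (1 − p₀).
PS = (0.817 − 0.276) / (1 − 0.276) = 0.541 / 0.724 ≈ 0.7472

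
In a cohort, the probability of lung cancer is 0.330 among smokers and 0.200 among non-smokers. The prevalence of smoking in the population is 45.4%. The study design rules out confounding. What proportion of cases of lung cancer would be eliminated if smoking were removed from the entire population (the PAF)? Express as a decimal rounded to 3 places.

Let p₁ = 0.33, p₀ = 0.2.
Overall risk P(Y=1) = π·p₁ + (1−π)·p₀ = 0.454×0.33 + 0.546×0.2 = 0.25902.
Under exogeneity, PAF = [P(Y=1) − p₀] / P(Y=1).
PAF = (0.25902 − 0.2) / 0.25902 ≈ 0.2279

PAF ≈ 0.228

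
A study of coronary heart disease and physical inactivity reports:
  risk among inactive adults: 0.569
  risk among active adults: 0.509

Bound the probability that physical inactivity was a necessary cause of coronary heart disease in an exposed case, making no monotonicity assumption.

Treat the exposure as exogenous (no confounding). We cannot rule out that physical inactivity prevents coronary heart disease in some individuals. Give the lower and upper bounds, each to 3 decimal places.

0.105 ≤ PN ≤ 0.863

Let p₁ = 0.569, p₀ = 0.509.
Under exogeneity alone the bounds on PN are max{0,(p₁−p₀)/p₁} ≤ PN ≤ min{1,(1−p₀)/p₁}.
  lower = (p₁ − p₀)/p₁ = 0.06 / 0.569 ≈ 0.1054
  upper = min{1, (1 − p₀)/p₁} = 0.491 / 0.569 ≈ 0.8629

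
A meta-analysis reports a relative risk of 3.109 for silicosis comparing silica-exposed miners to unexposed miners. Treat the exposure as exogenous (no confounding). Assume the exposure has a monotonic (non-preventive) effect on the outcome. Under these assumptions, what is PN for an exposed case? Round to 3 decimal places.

PN ≈ 0.678

Under exogeneity and monotonicity, PN = (RR − 1) / RR = 1 − 1/RR.
PN = (3.109 − 1) / 3.109 = 2.109 / 3.109 ≈ 0.6784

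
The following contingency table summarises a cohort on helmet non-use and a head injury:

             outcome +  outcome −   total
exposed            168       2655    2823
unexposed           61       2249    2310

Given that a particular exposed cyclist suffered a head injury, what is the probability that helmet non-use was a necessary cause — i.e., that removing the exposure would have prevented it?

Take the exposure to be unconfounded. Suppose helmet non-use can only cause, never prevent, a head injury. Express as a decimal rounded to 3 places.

PN ≈ 0.556

p₁ = P(outcome | exposed) = 168/2823 = 0.059511
p₀ = P(outcome | unexposed) = 61/2310 = 0.026407
Under exogeneity and monotonicity, PN = (p₁ − p₀) / p₁.
PN = (0.059511 − 0.026407) / 0.059511 = 0.033104 / 0.059511 ≈ 0.5563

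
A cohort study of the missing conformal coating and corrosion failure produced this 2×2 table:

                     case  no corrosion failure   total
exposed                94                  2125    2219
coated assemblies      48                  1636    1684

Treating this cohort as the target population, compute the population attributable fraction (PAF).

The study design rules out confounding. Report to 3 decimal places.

p₁ = P(outcome | exposed) = 94/2219 = 0.042361
p₀ = P(outcome | unexposed) = 48/1684 = 0.028504
Exposure prevalence π = 2219/3903 = 0.56854; overall risk P(Y=1) = 0.036382.
Under exogeneity, PAF = [P(Y=1) − p₀]/P(Y=1).
PAF = (0.036382 − 0.028504) / 0.036382 ≈ 0.2166

PAF ≈ 0.217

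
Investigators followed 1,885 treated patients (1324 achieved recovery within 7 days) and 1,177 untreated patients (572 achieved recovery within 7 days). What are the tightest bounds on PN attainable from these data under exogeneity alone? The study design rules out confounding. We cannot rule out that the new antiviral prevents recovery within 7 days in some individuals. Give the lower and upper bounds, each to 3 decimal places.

p₁ = P(outcome | exposed) = 1324/1885 = 0.70239
p₀ = P(outcome | unexposed) = 572/1177 = 0.48598
Under exogeneity alone the bounds on PN are max{0,(p₁−p₀)/p₁} ≤ PN ≤ min{1,(1−p₀)/p₁}.
  lower = (p₁ − p₀)/p₁ = 0.21641 / 0.70239 ≈ 0.3081
  upper = min{1, (1 − p₀)/p₁} = 0.51402 / 0.70239 ≈ 0.7318

0.308 ≤ PN ≤ 0.732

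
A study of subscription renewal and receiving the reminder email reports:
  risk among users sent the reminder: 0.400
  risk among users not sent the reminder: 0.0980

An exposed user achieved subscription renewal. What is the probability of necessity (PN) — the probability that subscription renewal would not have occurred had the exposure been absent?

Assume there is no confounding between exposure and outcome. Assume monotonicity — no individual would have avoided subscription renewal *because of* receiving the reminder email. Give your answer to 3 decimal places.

PN ≈ 0.755

Let p₁ = 0.4, p₀ = 0.098.
Under exogeneity and monotonicity, PN = (p₁ − p₀) / p₁.
PN = (0.4 − 0.098) / 0.4 = 0.302 / 0.4 ≈ 0.7550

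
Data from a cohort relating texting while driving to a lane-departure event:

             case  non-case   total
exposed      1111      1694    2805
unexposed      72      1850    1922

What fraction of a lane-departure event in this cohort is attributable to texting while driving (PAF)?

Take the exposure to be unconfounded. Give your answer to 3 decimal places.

p₁ = P(outcome | exposed) = 1111/2805 = 0.39608
p₀ = P(outcome | unexposed) = 72/1922 = 0.037461
Exposure prevalence π = 2805/4727 = 0.5934; overall risk P(Y=1) = 0.25026.
Under exogeneity, PAF = [P(Y=1) − p₀]/P(Y=1).
PAF = (0.25026 − 0.037461) / 0.25026 ≈ 0.8503

PAF ≈ 0.850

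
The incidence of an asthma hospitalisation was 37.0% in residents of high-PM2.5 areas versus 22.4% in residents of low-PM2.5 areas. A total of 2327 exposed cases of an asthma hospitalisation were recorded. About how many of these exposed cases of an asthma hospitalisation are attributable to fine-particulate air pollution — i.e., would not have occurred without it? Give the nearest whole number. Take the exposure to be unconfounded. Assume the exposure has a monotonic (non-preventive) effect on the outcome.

about 918 cases

p₁ = 0.37, p₀ = 0.224.
PN = (p₁ − p₀)/p₁ = (0.37 − 0.224) / 0.37 ≈ 0.39459.
Attributable cases ≈ PN × (exposed cases) = 0.39459 × 2327 ≈ 918.22.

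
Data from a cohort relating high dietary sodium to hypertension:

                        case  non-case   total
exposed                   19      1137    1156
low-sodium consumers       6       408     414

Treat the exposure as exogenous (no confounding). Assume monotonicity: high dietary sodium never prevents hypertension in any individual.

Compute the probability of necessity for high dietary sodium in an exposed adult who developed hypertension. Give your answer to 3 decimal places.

PN ≈ 0.118

p₁ = P(outcome | exposed) = 19/1156 = 0.016436
p₀ = P(outcome | unexposed) = 6/414 = 0.014493
Under exogeneity and monotonicity, PN = (p₁ − p₀) / p₁.
PN = (0.016436 − 0.014493) / 0.016436 = 0.0019432 / 0.016436 ≈ 0.1182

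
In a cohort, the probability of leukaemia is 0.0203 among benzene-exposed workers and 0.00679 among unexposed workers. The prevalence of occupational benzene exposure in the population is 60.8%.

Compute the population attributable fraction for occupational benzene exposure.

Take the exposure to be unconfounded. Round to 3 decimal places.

PAF ≈ 0.547

Let p₁ = 0.0203, p₀ = 0.00679.
Overall risk P(Y=1) = π·p₁ + (1−π)·p₀ = 0.608×0.0203 + 0.392×0.00679 = 0.015004.
Under exogeneity, PAF = [P(Y=1) − p₀] / P(Y=1).
PAF = (0.015004 − 0.00679) / 0.015004 ≈ 0.5475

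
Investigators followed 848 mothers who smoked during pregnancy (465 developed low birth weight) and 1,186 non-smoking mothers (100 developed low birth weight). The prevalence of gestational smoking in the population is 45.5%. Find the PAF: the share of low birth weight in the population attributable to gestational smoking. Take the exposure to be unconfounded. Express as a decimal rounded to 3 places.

PAF ≈ 0.715

p₁ = P(outcome | exposed) = 465/848 = 0.54835
p₀ = P(outcome | unexposed) = 100/1186 = 0.084317
Overall risk P(Y=1) = π·p₁ + (1−π)·p₀ = 0.455×0.54835 + 0.545×0.084317 = 0.29545.
Under exogeneity, PAF = [P(Y=1) − p₀] / P(Y=1).
PAF = (0.29545 − 0.084317) / 0.29545 ≈ 0.7146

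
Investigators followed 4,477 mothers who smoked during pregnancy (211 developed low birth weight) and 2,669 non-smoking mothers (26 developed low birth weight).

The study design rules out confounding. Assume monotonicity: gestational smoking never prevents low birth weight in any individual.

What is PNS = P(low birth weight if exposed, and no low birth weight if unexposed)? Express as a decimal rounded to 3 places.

p₁ = P(outcome | exposed) = 211/4477 = 0.04713
p₀ = P(outcome | unexposed) = 26/2669 = 0.0097415
Under exogeneity and monotonicity, PNS = p₁ − p₀.
PNS = 0.04713 − 0.0097415 = 0.037388

PNS ≈ 0.037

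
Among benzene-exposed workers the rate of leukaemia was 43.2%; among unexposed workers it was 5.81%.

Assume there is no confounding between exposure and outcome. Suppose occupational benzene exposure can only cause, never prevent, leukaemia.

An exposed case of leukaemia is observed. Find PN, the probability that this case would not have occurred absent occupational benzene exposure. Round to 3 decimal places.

p₁ = 0.432, p₀ = 0.0581.
Under exogeneity and monotonicity, PN = (p₁ − p₀) / p₁.
PN = (0.432 − 0.0581) / 0.432 = 0.3739 / 0.432 ≈ 0.8655

PN ≈ 0.866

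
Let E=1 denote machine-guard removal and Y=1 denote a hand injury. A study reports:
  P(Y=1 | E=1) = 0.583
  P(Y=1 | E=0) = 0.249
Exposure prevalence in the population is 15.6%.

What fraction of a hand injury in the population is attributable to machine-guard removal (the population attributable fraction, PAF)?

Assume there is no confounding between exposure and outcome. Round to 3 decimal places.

PAF ≈ 0.173

Let p₁ = 0.583, p₀ = 0.249.
Overall risk P(Y=1) = π·p₁ + (1−π)·p₀ = 0.156×0.583 + 0.844×0.249 = 0.3011.
Under exogeneity, PAF = [P(Y=1) − p₀] / P(Y=1).
PAF = (0.3011 − 0.249) / 0.3011 ≈ 0.1730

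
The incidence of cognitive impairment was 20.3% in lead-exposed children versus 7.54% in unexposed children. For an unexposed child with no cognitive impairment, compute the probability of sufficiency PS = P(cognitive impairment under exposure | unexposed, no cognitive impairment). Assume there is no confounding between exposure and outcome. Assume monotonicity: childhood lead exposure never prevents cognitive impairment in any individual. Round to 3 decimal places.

PS ≈ 0.138

p₁ = 0.203, p₀ = 0.0754.
Under exogeneity and monotonicity, PS = (p₁ − p₀) / (1 − p₀).
PS = (0.203 − 0.0754) / (1 − 0.0754) = 0.1276 / 0.9246 ≈ 0.1380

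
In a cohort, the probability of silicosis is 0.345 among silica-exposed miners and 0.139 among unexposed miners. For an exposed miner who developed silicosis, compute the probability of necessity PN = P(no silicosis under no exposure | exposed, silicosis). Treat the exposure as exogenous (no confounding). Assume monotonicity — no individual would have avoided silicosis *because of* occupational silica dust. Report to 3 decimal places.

Let p₁ = 0.345, p₀ = 0.139.
Under exogeneity and monotonicity, PN = (p₁ − p₀) / p₁.
PN = (0.345 − 0.139) / 0.345 = 0.206 / 0.345 ≈ 0.5971

PN ≈ 0.597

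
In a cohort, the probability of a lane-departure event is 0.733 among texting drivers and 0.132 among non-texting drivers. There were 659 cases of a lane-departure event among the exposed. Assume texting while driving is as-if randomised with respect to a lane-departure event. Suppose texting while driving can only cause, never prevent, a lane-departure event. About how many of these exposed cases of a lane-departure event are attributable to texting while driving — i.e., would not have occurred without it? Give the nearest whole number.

about 540 cases

Let p₁ = 0.733, p₀ = 0.132.
PN = (p₁ − p₀)/p₁ = (0.733 − 0.132) / 0.733 ≈ 0.81992.
Attributable cases ≈ PN × (exposed cases) = 0.81992 × 659 ≈ 540.33.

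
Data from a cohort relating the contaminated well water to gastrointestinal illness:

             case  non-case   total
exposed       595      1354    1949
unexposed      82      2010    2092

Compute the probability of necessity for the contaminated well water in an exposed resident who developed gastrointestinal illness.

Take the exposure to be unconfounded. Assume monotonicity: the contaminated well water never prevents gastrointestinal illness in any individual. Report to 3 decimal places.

p₁ = P(outcome | exposed) = 595/1949 = 0.30528
p₀ = P(outcome | unexposed) = 82/2092 = 0.039197
Under exogeneity and monotonicity, PN = (p₁ − p₀)/p₁.
PN = (0.30528 − 0.039197) / 0.30528 ≈ 0.8716

PN ≈ 0.872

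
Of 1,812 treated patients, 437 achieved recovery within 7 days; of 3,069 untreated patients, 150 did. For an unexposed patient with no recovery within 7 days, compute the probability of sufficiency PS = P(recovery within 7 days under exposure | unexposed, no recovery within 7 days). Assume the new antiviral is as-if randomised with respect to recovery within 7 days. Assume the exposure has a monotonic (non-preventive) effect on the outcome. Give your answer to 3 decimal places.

PS ≈ 0.202

p₁ = P(outcome | exposed) = 437/1812 = 0.24117
p₀ = P(outcome | unexposed) = 150/3069 = 0.048876
Under exogeneity and monotonicity, PS = (p₁ − p₀) / (1 − p₀).
PS = (0.24117 − 0.048876) / (1 − 0.048876) = 0.19229 / 0.95112 ≈ 0.2022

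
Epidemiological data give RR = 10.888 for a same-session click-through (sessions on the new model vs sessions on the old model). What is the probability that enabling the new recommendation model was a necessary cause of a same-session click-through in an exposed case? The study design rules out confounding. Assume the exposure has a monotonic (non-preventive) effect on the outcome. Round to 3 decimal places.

PN ≈ 0.908

Under exogeneity and monotonicity, PN = (RR − 1) / RR = 1 − 1/RR.
PN = (10.888 − 1) / 10.888 = 9.888 / 10.888 ≈ 0.9082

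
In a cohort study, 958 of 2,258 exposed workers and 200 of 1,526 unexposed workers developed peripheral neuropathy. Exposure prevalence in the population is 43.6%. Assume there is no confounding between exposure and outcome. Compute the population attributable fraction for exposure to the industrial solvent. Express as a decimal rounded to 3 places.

PAF ≈ 0.494

p₁ = P(outcome | exposed) = 958/2258 = 0.42427
p₀ = P(outcome | unexposed) = 200/1526 = 0.13106
Overall risk P(Y=1) = π·p₁ + (1−π)·p₀ = 0.436×0.42427 + 0.564×0.13106 = 0.2589.
Under exogeneity, PAF = [P(Y=1) − p₀] / P(Y=1).
PAF = (0.2589 − 0.13106) / 0.2589 ≈ 0.4938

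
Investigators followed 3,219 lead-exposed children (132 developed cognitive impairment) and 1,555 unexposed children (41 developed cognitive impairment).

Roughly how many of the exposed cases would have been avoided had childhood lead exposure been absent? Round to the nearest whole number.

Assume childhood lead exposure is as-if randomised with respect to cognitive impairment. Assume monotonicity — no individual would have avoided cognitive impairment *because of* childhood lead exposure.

p₁ = P(outcome | exposed) = 132/3219 = 0.041007
p₀ = P(outcome | unexposed) = 41/1555 = 0.026367
PN = (p₁ − p₀)/p₁ = (0.041007 − 0.026367) / 0.041007 ≈ 0.35702.
Attributable cases ≈ PN × (exposed cases) = 0.35702 × 132 ≈ 47.13.

about 47 cases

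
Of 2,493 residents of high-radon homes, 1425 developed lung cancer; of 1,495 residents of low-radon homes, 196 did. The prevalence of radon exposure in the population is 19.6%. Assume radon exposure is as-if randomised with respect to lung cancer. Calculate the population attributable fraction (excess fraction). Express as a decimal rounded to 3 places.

PAF ≈ 0.397

p₁ = P(outcome | exposed) = 1425/2493 = 0.5716
p₀ = P(outcome | unexposed) = 196/1495 = 0.1311
Overall risk P(Y=1) = π·p₁ + (1−π)·p₀ = 0.196×0.5716 + 0.804×0.1311 = 0.21744.
Under exogeneity, PAF = [P(Y=1) − p₀] / P(Y=1).
PAF = (0.21744 − 0.1311) / 0.21744 ≈ 0.3971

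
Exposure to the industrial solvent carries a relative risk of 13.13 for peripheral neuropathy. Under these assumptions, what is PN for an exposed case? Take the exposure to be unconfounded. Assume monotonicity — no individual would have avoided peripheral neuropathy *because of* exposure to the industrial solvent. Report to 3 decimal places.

Under exogeneity and monotonicity, PN = (RR − 1) / RR = 1 − 1/RR.
PN = (13.13 − 1) / 13.13 = 12.13 / 13.13 ≈ 0.9238

PN ≈ 0.924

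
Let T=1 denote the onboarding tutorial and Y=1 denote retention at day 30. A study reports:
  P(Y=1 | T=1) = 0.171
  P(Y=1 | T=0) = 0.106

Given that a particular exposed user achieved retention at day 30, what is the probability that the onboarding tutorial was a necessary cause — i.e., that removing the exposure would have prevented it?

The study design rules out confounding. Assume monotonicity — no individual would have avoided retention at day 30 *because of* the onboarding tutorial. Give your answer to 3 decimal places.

PN ≈ 0.380

Let p₁ = 0.171, p₀ = 0.106.
Under exogeneity and monotonicity, PN = (p₁ − p₀) / p₁.
PN = (0.171 − 0.106) / 0.171 = 0.065 / 0.171 ≈ 0.3801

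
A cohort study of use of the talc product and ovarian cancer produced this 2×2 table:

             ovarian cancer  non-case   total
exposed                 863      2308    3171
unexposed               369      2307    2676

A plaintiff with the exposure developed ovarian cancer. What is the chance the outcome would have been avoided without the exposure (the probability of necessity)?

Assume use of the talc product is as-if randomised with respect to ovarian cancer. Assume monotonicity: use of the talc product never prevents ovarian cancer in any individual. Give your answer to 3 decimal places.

p₁ = P(outcome | exposed) = 863/3171 = 0.27215
p₀ = P(outcome | unexposed) = 369/2676 = 0.13789
Under exogeneity and monotonicity, PN = (p₁ − p₀)/p₁.
PN = (0.27215 − 0.13789) / 0.27215 ≈ 0.4933

PN ≈ 0.493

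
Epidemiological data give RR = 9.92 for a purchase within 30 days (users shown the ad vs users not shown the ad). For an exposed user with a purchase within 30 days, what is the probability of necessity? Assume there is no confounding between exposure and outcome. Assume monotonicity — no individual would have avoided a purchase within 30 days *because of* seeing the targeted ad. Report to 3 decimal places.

PN ≈ 0.899

Under exogeneity and monotonicity, PN = (RR − 1) / RR = 1 − 1/RR.
PN = (9.92 − 1) / 9.92 = 8.92 / 9.92 ≈ 0.8992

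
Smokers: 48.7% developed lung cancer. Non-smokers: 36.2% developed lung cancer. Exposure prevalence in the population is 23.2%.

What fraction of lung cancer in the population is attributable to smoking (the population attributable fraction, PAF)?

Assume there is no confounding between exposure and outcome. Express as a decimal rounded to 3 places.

PAF ≈ 0.074

p₁ = 0.487, p₀ = 0.362.
Overall risk P(Y=1) = π·p₁ + (1−π)·p₀ = 0.232×0.487 + 0.768×0.362 = 0.391.
Under exogeneity, PAF = [P(Y=1) − p₀] / P(Y=1).
PAF = (0.391 − 0.362) / 0.391 ≈ 0.0742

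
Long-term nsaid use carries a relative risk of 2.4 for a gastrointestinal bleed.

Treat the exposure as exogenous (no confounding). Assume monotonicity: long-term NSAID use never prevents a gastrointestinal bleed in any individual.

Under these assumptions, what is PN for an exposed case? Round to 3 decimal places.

PN ≈ 0.583

Under exogeneity and monotonicity, PN = (RR − 1) / RR = 1 − 1/RR.
PN = (2.4 − 1) / 2.4 = 1.4 / 2.4 ≈ 0.5833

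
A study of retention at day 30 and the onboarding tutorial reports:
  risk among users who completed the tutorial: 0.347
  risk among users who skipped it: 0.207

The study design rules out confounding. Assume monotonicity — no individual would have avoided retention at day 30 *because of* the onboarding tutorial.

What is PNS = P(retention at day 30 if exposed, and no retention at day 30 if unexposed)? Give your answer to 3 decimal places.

Let p₁ = 0.347, p₀ = 0.207.
Under exogeneity and monotonicity, PNS = p₁ − p₀.
PNS = 0.347 − 0.207 = 0.14

PNS ≈ 0.140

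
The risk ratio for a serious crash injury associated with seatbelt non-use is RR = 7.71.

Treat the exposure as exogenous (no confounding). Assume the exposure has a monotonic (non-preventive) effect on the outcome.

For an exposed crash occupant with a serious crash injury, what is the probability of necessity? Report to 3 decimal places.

PN ≈ 0.870

Under exogeneity and monotonicity, PN = (RR − 1) / RR = 1 − 1/RR.
PN = (7.71 − 1) / 7.71 = 6.71 / 7.71 ≈ 0.8703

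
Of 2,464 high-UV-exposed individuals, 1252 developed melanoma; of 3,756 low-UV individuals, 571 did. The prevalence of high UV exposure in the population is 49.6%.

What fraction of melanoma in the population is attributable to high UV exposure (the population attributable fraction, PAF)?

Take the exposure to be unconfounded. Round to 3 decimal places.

p₁ = P(outcome | exposed) = 1252/2464 = 0.50812
p₀ = P(outcome | unexposed) = 571/3756 = 0.15202
Overall risk P(Y=1) = π·p₁ + (1−π)·p₀ = 0.496×0.50812 + 0.504×0.15202 = 0.32865.
Under exogeneity, PAF = [P(Y=1) − p₀] / P(Y=1).
PAF = (0.32865 − 0.15202) / 0.32865 ≈ 0.5374

PAF ≈ 0.537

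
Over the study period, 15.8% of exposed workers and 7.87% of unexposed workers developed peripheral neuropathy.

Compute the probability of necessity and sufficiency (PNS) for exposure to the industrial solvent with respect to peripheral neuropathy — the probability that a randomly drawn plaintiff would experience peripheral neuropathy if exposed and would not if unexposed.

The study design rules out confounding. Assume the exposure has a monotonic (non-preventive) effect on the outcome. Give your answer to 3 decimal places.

p₁ = 0.158, p₀ = 0.0787.
Under exogeneity and monotonicity, PNS = p₁ − p₀.
PNS = 0.158 − 0.0787 = 0.0793

PNS ≈ 0.079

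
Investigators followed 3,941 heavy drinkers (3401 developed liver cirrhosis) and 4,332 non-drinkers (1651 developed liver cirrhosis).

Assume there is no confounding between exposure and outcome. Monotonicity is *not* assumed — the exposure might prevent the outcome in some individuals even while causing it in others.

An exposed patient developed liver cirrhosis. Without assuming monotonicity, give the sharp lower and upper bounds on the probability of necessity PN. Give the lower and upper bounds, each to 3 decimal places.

0.558 ≤ PN ≤ 0.717

p₁ = P(outcome | exposed) = 3401/3941 = 0.86298
p₀ = P(outcome | unexposed) = 1651/4332 = 0.38112
Under exogeneity alone the bounds on PN are max{0,(p₁−p₀)/p₁} ≤ PN ≤ min{1,(1−p₀)/p₁}.
  lower = (p₁ − p₀)/p₁ = 0.48186 / 0.86298 ≈ 0.5584
  upper = min{1, (1 − p₀)/p₁} = 0.61888 / 0.86298 ≈ 0.7171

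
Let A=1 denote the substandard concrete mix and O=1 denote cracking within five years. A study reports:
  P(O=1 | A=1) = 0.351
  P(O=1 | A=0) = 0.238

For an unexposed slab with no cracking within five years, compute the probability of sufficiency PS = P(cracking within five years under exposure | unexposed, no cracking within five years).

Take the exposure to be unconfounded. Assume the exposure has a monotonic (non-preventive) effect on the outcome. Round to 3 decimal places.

PS ≈ 0.148

Let p₁ = 0.351, p₀ = 0.238.
Under exogeneity and monotonicity, PS = (p₁ − p₀) / (1 − p₀).
PS = (0.351 − 0.238) / (1 − 0.238) = 0.113 / 0.762 ≈ 0.1483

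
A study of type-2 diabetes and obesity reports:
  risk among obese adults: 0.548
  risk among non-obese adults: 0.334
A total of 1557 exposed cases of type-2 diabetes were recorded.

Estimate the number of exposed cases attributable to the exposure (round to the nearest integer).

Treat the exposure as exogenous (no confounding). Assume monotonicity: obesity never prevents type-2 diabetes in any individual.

Let p₁ = 0.548, p₀ = 0.334.
PN = (p₁ − p₀)/p₁ = (0.548 − 0.334) / 0.548 ≈ 0.39051.
Attributable cases ≈ PN × (exposed cases) = 0.39051 × 1557 ≈ 608.03.

about 608 cases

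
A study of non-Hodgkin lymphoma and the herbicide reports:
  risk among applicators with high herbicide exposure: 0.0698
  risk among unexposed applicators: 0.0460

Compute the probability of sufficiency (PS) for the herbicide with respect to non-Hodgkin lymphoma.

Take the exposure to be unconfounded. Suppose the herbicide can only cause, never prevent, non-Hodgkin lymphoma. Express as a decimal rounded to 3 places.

PS ≈ 0.025

Let p₁ = 0.0698, p₀ = 0.046.
Under exogeneity and monotonicity, PS = (p₁ − p₀) / (1 − p₀).
PS = (0.0698 − 0.046) / (1 − 0.046) = 0.0238 / 0.954 ≈ 0.0249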